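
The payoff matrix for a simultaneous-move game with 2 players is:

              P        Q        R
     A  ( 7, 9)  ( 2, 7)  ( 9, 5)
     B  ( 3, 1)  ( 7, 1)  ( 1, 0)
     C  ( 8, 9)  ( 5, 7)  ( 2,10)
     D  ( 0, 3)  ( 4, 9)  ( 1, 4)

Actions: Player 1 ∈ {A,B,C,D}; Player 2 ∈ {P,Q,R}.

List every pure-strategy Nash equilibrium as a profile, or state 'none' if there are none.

PSNE = {(B,Q)}

(A,P): not NE [P1→C gives 8>7]
(A,Q): not NE [P1→B gives 7>2; P2→P gives 9>7]
(A,R): not NE [P2→P gives 9>5]
(B,P): not NE [P1→C gives 8>3]
(B,Q): NE
(B,R): not NE [P1→A gives 9>1; P2→Q gives 1>0]
(C,P): not NE [P2→R gives 10>9]
(C,Q): not NE [P1→B gives 7>5; P2→R gives 10>7]
(C,R): not NE [P1→A gives 9>2]
(D,P): not NE [P1→C gives 8>0; P2→Q gives 9>3]
(D,Q): not NE [P1→B gives 7>4]
(D,R): not NE [P1→A gives 9>1; P2→Q gives 9>4]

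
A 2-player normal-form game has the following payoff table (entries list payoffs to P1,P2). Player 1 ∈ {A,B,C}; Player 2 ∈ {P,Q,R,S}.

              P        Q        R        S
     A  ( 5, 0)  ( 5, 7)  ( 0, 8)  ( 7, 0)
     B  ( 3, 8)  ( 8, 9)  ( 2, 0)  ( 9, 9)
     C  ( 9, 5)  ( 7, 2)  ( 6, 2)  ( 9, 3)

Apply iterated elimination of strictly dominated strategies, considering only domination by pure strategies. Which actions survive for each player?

P1 drop A (C beats it: P:9>5 Q:7>5 R:6>0 S:9>7)
P2 drop R (P beats it: B:8>0 C:5>2)
P1→{B,C} P2→{P,Q,S}

IESDS → P1:{B,C} P2:{P,Q,S}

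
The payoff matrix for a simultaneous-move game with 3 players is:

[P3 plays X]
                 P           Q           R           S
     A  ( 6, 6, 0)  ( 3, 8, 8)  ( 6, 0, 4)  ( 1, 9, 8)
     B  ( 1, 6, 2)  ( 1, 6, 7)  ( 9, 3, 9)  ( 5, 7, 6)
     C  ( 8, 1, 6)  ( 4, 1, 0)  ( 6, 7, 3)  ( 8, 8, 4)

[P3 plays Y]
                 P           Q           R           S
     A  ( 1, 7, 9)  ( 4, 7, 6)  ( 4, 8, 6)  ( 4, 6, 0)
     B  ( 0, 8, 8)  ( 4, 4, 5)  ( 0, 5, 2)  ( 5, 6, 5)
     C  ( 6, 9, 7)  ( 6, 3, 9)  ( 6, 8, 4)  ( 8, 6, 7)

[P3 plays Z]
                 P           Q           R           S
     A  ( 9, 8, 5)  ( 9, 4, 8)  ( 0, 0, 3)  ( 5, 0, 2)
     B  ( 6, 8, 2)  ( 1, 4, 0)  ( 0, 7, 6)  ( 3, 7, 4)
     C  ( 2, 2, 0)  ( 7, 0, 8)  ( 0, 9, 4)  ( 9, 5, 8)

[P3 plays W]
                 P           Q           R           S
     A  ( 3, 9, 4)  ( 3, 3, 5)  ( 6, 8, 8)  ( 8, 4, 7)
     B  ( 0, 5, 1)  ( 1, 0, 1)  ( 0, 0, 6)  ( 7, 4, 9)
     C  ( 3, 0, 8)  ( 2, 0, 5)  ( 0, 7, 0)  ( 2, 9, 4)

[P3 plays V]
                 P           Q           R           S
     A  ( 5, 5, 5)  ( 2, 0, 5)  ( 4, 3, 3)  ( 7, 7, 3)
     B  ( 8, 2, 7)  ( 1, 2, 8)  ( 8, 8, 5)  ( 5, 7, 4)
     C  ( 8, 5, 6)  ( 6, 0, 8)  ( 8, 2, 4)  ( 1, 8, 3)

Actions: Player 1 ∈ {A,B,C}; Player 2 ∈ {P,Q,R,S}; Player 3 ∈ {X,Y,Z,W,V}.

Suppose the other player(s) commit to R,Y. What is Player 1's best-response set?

BR_1 = {C}

u_1(A vs R,Y) = 4
u_1(B vs R,Y) = 0
u_1(C vs R,Y) = 6
max payoff 6 at {C}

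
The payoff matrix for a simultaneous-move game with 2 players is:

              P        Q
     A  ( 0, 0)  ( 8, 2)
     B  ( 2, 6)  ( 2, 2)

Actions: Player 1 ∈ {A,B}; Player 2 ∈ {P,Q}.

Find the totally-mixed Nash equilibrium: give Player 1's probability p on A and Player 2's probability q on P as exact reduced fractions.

P1 indiff ⇒ q·0+(1-q)·8 = q·2+(1-q)·2 ⇒ q(-2) = (1-q)(-6) ⇒ q = 3/4
P2 indiff ⇒ p·0+(1-p)·6 = p·2+(1-p)·2 ⇒ p(-2) = (1-p)(-4) ⇒ p = 2/3

(p,q) = (2/3, 3/4)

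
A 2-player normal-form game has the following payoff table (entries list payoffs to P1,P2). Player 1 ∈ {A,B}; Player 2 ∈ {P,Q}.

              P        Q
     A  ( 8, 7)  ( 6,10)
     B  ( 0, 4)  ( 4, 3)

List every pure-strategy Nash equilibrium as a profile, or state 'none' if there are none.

PSNE = {(A,Q)}

(A,P): not NE [P2→Q gives 10>7]
(A,Q): NE
(B,P): not NE [P1→A gives 8>0]
(B,Q): not NE [P1→A gives 6>4; P2→P gives 4>3]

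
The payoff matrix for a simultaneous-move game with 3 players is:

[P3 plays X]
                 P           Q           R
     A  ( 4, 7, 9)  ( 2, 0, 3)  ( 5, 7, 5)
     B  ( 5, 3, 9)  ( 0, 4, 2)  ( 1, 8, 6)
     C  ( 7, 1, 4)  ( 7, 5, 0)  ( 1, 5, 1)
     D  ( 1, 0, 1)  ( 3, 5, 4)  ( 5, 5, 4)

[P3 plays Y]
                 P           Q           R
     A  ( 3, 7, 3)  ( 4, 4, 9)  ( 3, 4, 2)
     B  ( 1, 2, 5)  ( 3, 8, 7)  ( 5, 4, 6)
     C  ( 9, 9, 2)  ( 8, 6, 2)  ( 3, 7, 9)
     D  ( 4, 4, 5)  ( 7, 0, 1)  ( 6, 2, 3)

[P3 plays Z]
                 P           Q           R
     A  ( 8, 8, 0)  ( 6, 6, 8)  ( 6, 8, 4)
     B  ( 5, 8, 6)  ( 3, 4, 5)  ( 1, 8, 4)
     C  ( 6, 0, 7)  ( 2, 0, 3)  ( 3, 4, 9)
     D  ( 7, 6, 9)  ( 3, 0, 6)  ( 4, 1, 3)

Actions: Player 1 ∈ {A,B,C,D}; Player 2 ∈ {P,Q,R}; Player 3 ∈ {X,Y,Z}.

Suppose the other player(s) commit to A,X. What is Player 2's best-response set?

u_2(P vs A,X) = 7
u_2(Q vs A,X) = 0
u_2(R vs A,X) = 7
max payoff 7 at {P,R}

P2 best: {P,R}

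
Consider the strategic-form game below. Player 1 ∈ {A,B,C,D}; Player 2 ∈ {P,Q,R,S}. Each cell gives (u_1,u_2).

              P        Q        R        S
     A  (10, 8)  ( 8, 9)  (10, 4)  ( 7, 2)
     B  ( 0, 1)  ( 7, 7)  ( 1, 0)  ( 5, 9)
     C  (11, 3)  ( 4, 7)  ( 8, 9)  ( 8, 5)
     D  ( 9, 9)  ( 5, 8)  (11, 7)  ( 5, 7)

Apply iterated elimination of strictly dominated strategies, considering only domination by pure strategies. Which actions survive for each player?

Remaining: P1:{A,C,D} P2:{P,Q,R}

P1 drop B (A beats it: P:10>0 Q:8>7 R:10>1 S:7>5)
P2 drop S (Q beats it: A:9>2 C:7>5 D:8>7)
P1→{A,C,D} P2→{P,Q,R}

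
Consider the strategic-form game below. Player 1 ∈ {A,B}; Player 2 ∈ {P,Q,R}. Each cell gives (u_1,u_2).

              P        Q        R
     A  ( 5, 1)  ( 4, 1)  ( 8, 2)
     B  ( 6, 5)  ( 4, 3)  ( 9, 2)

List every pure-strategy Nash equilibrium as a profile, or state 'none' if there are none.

(A,P): not NE [P1→B gives 6>5; P2→R gives 2>1]
(A,Q): not NE [P2→R gives 2>1]
(A,R): not NE [P1→B gives 9>8]
(B,P): NE
(B,Q): not NE [P2→P gives 5>3]
(B,R): not NE [P2→P gives 5>2]

PSNE = {(B,P)}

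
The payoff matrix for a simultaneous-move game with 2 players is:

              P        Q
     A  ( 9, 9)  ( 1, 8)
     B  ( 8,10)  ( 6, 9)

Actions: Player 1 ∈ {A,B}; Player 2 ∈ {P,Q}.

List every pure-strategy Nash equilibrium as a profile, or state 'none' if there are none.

NE set: (A,P)

(A,P): NE
(A,Q): not NE [P1→B gives 6>1; P2→P gives 9>8]
(B,P): not NE [P1→A gives 9>8]
(B,Q): not NE [P2→P gives 10>9]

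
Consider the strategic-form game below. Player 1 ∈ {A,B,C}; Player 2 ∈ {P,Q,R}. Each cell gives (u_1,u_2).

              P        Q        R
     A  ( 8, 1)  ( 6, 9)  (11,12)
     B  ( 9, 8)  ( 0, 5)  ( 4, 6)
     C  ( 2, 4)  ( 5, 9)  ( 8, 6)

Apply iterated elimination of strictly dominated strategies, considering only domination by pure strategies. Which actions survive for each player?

P1 drop C (A beats it: P:8>2 Q:6>5 R:11>8)
P2 drop Q (R beats it: A:12>9 B:6>5)
P1→{A,B} P2→{P,R}

IESDS → P1:{A,B} P2:{P,R}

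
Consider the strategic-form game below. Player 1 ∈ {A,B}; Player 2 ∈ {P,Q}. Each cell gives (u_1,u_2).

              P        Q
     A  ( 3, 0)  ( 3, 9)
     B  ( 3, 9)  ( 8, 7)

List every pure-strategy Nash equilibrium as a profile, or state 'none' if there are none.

PSNE = {(B,P)}

(A,P): not NE [P2→Q gives 9>0]
(A,Q): not NE [P1→B gives 8>3]
(B,P): NE
(B,Q): not NE [P2→P gives 9>7]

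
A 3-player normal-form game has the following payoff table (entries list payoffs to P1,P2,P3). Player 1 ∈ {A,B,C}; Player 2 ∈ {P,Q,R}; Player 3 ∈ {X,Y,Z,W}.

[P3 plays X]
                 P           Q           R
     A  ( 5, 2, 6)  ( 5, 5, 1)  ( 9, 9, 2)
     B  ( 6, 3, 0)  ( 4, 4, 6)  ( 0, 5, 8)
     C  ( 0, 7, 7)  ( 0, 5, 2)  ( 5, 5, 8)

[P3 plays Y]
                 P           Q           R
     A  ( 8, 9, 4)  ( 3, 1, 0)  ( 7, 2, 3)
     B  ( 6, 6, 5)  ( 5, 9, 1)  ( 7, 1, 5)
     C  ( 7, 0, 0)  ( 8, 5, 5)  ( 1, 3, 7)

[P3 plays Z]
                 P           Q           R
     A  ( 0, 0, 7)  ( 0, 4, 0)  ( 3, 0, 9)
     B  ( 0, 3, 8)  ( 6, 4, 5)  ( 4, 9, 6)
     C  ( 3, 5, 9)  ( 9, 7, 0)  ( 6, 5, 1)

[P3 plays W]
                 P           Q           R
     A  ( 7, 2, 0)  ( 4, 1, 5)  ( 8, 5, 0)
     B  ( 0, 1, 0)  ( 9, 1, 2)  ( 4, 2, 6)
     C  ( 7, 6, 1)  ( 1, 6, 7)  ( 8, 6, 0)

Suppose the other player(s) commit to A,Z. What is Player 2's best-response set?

BR_2 = {Q}

u_2(P vs A,Z) = 0
u_2(Q vs A,Z) = 4
u_2(R vs A,Z) = 0
max payoff 4 at {Q}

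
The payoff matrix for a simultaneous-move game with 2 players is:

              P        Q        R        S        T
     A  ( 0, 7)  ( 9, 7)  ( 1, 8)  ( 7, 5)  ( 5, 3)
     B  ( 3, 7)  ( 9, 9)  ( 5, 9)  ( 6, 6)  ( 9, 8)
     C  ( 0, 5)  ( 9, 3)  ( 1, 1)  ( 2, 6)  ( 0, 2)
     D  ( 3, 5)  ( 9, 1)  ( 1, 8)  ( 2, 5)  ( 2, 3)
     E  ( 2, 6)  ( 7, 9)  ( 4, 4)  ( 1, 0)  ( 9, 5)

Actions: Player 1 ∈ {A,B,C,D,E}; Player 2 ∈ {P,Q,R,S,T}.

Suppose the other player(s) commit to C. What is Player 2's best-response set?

u_2(P vs C) = 5
u_2(Q vs C) = 3
u_2(R vs C) = 1
u_2(S vs C) = 6
u_2(T vs C) = 2
max payoff 6 at {S}

BR_2 = {S}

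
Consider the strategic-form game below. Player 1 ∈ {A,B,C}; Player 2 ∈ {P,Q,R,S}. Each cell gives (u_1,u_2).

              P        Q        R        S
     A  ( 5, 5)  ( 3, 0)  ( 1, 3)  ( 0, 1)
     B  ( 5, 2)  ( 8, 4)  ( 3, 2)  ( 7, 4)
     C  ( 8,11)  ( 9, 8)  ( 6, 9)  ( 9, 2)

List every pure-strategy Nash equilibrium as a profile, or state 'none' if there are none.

PSNE = {(C,P)}

(A,P): not NE [P1→C gives 8>5]
(A,Q): not NE [P1→C gives 9>3; P2→P gives 5>0]
(A,R): not NE [P1→C gives 6>1; P2→P gives 5>3]
(A,S): not NE [P1→C gives 9>0; P2→P gives 5>1]
(B,P): not NE [P1→C gives 8>5; P2→S gives 4>2]
(B,Q): not NE [P1→C gives 9>8]
(B,R): not NE [P1→C gives 6>3; P2→S gives 4>2]
(B,S): not NE [P1→C gives 9>7]
(C,P): NE
(C,Q): not NE [P2→P gives 11>8]
(C,R): not NE [P2→P gives 11>9]
(C,S): not NE [P2→P gives 11>2]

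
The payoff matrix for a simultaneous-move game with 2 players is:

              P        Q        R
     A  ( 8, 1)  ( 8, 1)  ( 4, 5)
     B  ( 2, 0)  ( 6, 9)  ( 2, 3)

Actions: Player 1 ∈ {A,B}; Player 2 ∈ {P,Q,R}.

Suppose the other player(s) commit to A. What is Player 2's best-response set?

u_2(P vs A) = 1
u_2(Q vs A) = 1
u_2(R vs A) = 5
max payoff 5 at {R}

P2 best: {R}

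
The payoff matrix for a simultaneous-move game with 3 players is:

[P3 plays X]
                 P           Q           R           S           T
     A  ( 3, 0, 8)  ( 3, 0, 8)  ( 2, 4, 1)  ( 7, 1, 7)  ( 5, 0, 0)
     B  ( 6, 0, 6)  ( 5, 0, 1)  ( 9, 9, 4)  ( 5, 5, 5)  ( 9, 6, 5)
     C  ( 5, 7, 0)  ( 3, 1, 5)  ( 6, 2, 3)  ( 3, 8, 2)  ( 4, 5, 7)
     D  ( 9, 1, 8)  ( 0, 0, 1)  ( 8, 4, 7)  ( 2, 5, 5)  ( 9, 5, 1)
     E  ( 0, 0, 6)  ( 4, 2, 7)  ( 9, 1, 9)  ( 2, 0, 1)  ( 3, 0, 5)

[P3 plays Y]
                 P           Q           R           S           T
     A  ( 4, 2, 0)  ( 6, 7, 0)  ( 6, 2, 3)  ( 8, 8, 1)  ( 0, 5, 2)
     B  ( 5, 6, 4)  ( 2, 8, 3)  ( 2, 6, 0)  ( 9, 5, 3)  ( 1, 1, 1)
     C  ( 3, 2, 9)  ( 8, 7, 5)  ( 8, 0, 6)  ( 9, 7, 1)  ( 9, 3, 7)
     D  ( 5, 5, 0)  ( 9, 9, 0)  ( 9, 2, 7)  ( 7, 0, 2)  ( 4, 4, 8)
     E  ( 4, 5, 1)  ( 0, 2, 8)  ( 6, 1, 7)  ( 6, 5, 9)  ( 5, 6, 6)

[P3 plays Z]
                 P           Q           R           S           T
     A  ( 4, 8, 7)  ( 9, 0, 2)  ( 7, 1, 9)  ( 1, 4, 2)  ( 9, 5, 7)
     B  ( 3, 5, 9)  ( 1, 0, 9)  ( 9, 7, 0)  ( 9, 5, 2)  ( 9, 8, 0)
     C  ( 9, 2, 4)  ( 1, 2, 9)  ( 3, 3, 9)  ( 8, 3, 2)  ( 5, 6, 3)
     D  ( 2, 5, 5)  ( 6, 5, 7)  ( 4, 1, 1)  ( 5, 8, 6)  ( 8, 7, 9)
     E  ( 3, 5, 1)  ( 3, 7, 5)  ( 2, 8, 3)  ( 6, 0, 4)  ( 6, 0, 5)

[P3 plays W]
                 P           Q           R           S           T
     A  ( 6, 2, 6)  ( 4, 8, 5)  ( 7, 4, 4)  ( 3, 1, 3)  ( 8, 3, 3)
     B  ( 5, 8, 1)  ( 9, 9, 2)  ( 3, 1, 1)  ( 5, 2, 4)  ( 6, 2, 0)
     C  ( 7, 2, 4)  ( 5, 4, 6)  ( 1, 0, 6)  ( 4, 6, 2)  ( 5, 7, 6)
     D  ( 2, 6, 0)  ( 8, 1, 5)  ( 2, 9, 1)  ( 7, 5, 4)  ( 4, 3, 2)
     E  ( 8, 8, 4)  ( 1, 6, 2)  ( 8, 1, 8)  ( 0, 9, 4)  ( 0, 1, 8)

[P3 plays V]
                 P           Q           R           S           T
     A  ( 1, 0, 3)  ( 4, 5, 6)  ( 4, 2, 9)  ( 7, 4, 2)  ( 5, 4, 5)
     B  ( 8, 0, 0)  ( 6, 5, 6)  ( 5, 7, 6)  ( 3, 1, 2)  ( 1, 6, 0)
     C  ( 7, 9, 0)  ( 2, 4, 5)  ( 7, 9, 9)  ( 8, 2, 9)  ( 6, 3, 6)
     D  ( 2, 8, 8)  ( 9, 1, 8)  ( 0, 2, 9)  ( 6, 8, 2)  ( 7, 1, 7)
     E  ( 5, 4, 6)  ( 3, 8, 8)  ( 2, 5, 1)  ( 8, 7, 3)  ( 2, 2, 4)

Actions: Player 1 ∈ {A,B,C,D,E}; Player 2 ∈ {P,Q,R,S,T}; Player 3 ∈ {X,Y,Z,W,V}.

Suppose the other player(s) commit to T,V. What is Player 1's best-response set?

argmax u_1 = {D}

u_1(A vs T,V) = 5
u_1(B vs T,V) = 1
u_1(C vs T,V) = 6
u_1(D vs T,V) = 7
u_1(E vs T,V) = 2
max payoff 7 at {D}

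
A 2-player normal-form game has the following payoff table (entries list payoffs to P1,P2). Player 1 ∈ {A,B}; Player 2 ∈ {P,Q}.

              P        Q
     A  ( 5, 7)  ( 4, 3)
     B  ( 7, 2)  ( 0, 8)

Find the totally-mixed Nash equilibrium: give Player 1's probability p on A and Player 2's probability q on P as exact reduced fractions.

P1 indiff ⇒ q·5+(1-q)·4 = q·7+(1-q)·0 ⇒ q(-2) = (1-q)(-4) ⇒ q = 2/3
P2 indiff ⇒ p·7+(1-p)·2 = p·3+(1-p)·8 ⇒ p(4) = (1-p)(6) ⇒ p = 3/5

p=3/5, q=2/3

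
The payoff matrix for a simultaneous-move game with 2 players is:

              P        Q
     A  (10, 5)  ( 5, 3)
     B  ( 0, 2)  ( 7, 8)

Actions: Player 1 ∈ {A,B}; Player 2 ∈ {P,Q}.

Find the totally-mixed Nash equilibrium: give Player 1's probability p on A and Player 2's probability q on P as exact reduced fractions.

P1 indiff ⇒ q·10+(1-q)·5 = q·0+(1-q)·7 ⇒ q(10) = (1-q)(2) ⇒ q = 1/6
P2 indiff ⇒ p·5+(1-p)·2 = p·3+(1-p)·8 ⇒ p(2) = (1-p)(6) ⇒ p = 3/4

(p,q) = (3/4, 1/6)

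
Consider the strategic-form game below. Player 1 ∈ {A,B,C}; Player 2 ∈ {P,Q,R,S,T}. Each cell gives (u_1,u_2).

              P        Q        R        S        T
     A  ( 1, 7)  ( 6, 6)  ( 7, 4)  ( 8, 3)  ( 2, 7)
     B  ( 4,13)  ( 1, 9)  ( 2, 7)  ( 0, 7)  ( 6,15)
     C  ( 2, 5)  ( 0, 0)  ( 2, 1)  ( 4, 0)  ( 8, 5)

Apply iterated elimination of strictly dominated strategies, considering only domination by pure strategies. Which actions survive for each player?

P2 drop Q (P beats it: A:7>6 B:13>9 C:5>0)
P2 drop R (P beats it: A:7>4 B:13>7 C:5>1)
P2 drop S (P beats it: A:7>3 B:13>7 C:5>0)
P1 drop A (B beats it: P:4>1 T:6>2)
P1→{B,C} P2→{P,T}

Survivors P1:{B,C} P2:{P,T}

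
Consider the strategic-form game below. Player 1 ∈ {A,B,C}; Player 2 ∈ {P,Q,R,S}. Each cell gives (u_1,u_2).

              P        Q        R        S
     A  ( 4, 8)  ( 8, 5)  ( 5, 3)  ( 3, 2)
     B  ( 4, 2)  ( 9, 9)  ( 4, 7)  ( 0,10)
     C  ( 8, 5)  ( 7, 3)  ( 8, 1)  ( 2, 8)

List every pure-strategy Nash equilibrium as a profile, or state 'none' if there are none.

PSNE: ∅

(A,P): not NE [P1→C gives 8>4]
(A,Q): not NE [P1→B gives 9>8; P2→P gives 8>5]
(A,R): not NE [P1→C gives 8>5; P2→P gives 8>3]
(A,S): not NE [P2→P gives 8>2]
(B,P): not NE [P1→C gives 8>4; P2→S gives 10>2]
(B,Q): not NE [P2→S gives 10>9]
(B,R): not NE [P1→C gives 8>4; P2→S gives 10>7]
(B,S): not NE [P1→A gives 3>0]
(C,P): not NE [P2→S gives 8>5]
(C,Q): not NE [P1→B gives 9>7; P2→S gives 8>3]
(C,R): not NE [P2→S gives 8>1]
(C,S): not NE [P1→A gives 3>2]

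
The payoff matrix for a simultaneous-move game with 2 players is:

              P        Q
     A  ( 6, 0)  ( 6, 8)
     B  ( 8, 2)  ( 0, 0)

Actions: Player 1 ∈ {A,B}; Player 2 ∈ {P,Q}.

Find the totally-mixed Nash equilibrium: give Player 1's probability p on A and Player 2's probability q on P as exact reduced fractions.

P1 indiff ⇒ q·6+(1-q)·6 = q·8+(1-q)·0 ⇒ q(-2) = (1-q)(-6) ⇒ q = 3/4
P2 indiff ⇒ p·0+(1-p)·2 = p·8+(1-p)·0 ⇒ p(-8) = (1-p)(-2) ⇒ p = 1/5

P1 mixes 1/5 on A; P2 mixes 3/4 on P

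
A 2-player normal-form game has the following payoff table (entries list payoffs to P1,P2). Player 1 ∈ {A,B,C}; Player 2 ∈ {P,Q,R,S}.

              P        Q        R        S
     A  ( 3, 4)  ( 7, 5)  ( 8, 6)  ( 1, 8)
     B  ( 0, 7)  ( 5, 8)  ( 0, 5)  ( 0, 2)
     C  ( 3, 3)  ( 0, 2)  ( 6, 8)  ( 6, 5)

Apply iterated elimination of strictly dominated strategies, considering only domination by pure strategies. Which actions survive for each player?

IESDS → P1:{A,C} P2:{R,S}

P1 drop B (A beats it: P:3>0 Q:7>5 R:8>0 S:1>0)
P2 drop P (R beats it: A:6>4 C:8>3)
P2 drop Q (R beats it: A:6>5 C:8>2)
P1→{A,C} P2→{R,S}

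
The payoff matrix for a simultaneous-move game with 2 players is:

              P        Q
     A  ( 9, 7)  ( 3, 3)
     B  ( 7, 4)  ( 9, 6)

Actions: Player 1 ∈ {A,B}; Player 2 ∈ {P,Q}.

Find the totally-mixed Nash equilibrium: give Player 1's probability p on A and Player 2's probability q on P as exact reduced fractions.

(p,q) = (1/3, 3/4)

P1 indiff ⇒ q·9+(1-q)·3 = q·7+(1-q)·9 ⇒ q(2) = (1-q)(6) ⇒ q = 3/4
P2 indiff ⇒ p·7+(1-p)·4 = p·3+(1-p)·6 ⇒ p(4) = (1-p)(2) ⇒ p = 1/3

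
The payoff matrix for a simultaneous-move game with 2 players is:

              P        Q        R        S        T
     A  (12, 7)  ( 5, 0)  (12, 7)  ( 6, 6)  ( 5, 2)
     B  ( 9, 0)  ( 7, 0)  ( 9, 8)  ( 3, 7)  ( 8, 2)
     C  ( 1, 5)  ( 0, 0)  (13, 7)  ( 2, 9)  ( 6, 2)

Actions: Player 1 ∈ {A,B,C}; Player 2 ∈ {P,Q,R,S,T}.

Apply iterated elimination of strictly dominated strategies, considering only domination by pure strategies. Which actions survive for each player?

P2 drop Q (R beats it: A:7>0 B:8>0 C:7>0)
P2 drop T (R beats it: A:7>2 B:8>2 C:7>2)
P1 drop B (A beats it: P:12>9 R:12>9 S:6>3)
P1→{A,C} P2→{P,R,S}

IESDS → P1:{A,C} P2:{P,R,S}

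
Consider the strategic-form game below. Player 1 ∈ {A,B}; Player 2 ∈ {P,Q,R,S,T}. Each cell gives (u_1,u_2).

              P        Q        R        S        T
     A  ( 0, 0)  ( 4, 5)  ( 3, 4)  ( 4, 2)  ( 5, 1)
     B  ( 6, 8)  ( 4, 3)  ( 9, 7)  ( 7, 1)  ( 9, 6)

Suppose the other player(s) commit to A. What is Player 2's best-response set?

u_2(P vs A) = 0
u_2(Q vs A) = 5
u_2(R vs A) = 4
u_2(S vs A) = 2
u_2(T vs A) = 1
max payoff 5 at {Q}

P2 best: {Q}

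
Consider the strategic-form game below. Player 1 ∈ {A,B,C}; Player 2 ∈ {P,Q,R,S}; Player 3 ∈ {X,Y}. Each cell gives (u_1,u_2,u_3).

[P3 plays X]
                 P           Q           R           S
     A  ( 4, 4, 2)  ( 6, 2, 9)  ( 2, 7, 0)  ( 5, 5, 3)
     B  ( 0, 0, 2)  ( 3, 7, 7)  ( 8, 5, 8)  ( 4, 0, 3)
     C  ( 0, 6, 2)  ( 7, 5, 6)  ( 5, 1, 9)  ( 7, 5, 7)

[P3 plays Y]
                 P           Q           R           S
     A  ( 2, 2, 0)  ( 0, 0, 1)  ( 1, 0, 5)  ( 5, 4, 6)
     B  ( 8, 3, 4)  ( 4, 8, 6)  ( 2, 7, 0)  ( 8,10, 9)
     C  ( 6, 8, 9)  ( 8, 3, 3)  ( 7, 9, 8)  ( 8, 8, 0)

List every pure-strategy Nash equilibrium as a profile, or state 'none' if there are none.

(A,P,X): not NE [P2→R gives 7>4]
(A,P,Y): not NE [P1→B gives 8>2; P2→S gives 4>2; P3→X gives 2>0]
(A,Q,X): not NE [P1→C gives 7>6; P2→R gives 7>2]
(A,Q,Y): not NE [P1→C gives 8>0; P2→S gives 4>0; P3→X gives 9>1]
(A,R,X): not NE [P1→B gives 8>2; P3→Y gives 5>0]
(A,R,Y): not NE [P1→C gives 7>1; P2→S gives 4>0]
(A,S,X): not NE [P1→C gives 7>5; P2→R gives 7>5; P3→Y gives 6>3]
(A,S,Y): not NE [P1→C gives 8>5]
(B,P,X): not NE [P1→A gives 4>0; P2→Q gives 7>0; P3→Y gives 4>2]
(B,P,Y): not NE [P2→S gives 10>3]
(B,Q,X): not NE [P1→C gives 7>3]
(B,Q,Y): not NE [P1→C gives 8>4; P2→S gives 10>8; P3→X gives 7>6]
(B,R,X): not NE [P2→Q gives 7>5]
(B,R,Y): not NE [P1→C gives 7>2; P2→S gives 10>7; P3→X gives 8>0]
(B,S,X): not NE [P1→C gives 7>4; P2→Q gives 7>0; P3→Y gives 9>3]
(B,S,Y): NE
(C,P,X): not NE [P1→A gives 4>0; P3→Y gives 9>2]
(C,P,Y): not NE [P1→B gives 8>6; P2→R gives 9>8]
(C,Q,X): not NE [P2→P gives 6>5]
(C,Q,Y): not NE [P2→R gives 9>3; P3→X gives 6>3]
(C,R,X): not NE [P1→B gives 8>5; P2→P gives 6>1]
(C,R,Y): not NE [P3→X gives 9>8]
(C,S,X): not NE [P2→P gives 6>5]
(C,S,Y): not NE [P2→R gives 9>8; P3→X gives 7>0]

NE set: (B,S,Y)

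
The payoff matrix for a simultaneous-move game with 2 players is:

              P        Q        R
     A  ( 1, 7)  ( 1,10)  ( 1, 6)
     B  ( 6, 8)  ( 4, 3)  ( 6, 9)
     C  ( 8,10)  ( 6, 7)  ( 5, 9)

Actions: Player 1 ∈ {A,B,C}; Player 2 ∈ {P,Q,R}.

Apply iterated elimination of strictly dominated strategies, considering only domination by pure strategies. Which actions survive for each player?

P1 drop A (B beats it: P:6>1 Q:4>1 R:6>1)
P2 drop Q (P beats it: B:8>3 C:10>7)
P1→{B,C} P2→{P,R}

Survivors P1:{B,C} P2:{P,R}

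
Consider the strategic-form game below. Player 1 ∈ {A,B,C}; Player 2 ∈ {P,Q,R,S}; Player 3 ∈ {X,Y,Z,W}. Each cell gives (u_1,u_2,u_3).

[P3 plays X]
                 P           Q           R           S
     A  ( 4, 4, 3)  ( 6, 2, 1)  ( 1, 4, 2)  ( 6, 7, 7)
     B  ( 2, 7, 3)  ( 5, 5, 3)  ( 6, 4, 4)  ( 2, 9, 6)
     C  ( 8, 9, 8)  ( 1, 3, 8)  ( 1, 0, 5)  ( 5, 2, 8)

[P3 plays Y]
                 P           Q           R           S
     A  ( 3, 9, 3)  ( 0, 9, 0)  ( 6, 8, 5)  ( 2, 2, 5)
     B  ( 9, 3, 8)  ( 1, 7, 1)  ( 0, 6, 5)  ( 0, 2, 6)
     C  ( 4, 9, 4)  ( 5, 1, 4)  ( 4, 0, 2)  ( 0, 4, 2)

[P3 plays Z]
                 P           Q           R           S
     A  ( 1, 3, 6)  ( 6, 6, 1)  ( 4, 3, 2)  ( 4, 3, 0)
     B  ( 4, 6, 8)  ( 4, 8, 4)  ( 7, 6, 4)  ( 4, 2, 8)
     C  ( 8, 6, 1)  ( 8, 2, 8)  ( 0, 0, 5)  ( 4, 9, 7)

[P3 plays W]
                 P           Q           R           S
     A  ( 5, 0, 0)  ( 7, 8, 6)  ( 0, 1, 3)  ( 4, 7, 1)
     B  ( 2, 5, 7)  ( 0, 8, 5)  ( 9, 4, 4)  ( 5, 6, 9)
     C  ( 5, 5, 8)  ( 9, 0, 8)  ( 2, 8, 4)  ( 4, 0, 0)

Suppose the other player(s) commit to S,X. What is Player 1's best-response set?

P1 best: {A}

u_1(A vs S,X) = 6
u_1(B vs S,X) = 2
u_1(C vs S,X) = 5
max payoff 6 at {A}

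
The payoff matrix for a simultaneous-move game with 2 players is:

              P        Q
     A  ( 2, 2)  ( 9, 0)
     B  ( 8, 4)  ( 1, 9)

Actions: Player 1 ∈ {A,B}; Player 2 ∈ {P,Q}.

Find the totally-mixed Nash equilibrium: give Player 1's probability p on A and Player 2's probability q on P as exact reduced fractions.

P1 mixes 5/7 on A; P2 mixes 4/7 on P

P1 indiff ⇒ q·2+(1-q)·9 = q·8+(1-q)·1 ⇒ q(-6) = (1-q)(-8) ⇒ q = 4/7
P2 indiff ⇒ p·2+(1-p)·4 = p·0+(1-p)·9 ⇒ p(2) = (1-p)(5) ⇒ p = 5/7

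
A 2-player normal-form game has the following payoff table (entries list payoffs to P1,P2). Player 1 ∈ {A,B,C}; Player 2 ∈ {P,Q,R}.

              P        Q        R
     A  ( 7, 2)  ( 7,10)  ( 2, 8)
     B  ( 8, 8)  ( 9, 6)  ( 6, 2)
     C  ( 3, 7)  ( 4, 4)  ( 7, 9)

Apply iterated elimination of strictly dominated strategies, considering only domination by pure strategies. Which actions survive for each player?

IESDS → P1:{B,C} P2:{P,R}

P1 drop A (B beats it: P:8>7 Q:9>7 R:6>2)
P2 drop Q (P beats it: B:8>6 C:7>4)
P1→{B,C} P2→{P,R}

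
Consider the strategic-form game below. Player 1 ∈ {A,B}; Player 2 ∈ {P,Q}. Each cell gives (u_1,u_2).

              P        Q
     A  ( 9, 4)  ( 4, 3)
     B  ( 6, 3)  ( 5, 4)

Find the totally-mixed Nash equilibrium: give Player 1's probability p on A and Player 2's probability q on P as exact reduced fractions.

p=1/2, q=1/4

P1 indiff ⇒ q·9+(1-q)·4 = q·6+(1-q)·5 ⇒ q(3) = (1-q)(1) ⇒ q = 1/4
P2 indiff ⇒ p·4+(1-p)·3 = p·3+(1-p)·4 ⇒ p(1) = (1-p)(1) ⇒ p = 1/2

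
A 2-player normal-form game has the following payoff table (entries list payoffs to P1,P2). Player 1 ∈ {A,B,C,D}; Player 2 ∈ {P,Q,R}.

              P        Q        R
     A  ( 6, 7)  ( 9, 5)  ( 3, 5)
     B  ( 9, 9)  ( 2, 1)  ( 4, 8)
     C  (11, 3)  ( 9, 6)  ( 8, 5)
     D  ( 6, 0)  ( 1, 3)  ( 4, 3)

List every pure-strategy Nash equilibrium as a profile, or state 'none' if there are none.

NE set: (C,Q)

(A,P): not NE [P1→C gives 11>6]
(A,Q): not NE [P2→P gives 7>5]
(A,R): not NE [P1→C gives 8>3; P2→P gives 7>5]
(B,P): not NE [P1→C gives 11>9]
(B,Q): not NE [P1→C gives 9>2; P2→P gives 9>1]
(B,R): not NE [P1→C gives 8>4; P2→P gives 9>8]
(C,P): not NE [P2→Q gives 6>3]
(C,Q): NE
(C,R): not NE [P2→Q gives 6>5]
(D,P): not NE [P1→C gives 11>6; P2→R gives 3>0]
(D,Q): not NE [P1→C gives 9>1]
(D,R): not NE [P1→C gives 8>4]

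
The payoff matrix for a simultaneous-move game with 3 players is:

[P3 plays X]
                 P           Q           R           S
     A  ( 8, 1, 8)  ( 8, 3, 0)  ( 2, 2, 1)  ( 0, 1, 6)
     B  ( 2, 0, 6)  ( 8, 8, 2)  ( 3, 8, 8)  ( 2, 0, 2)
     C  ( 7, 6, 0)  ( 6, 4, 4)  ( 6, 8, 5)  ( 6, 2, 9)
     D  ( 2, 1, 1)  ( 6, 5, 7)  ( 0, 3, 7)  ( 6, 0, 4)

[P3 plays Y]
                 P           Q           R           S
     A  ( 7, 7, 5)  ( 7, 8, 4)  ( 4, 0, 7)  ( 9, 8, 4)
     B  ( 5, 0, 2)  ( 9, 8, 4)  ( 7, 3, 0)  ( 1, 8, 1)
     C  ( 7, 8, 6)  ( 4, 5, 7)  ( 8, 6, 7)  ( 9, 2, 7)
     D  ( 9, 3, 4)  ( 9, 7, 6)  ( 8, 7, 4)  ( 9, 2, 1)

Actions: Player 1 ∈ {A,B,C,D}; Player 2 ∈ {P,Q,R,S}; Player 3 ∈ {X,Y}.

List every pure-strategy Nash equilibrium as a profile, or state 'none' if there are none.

NE set: (B,Q,Y)

(A,P,X): not NE [P2→Q gives 3>1]
(A,P,Y): not NE [P1→D gives 9>7; P2→S gives 8>7; P3→X gives 8>5]
(A,Q,X): not NE [P3→Y gives 4>0]
(A,Q,Y): not NE [P1→D gives 9>7]
(A,R,X): not NE [P1→C gives 6>2; P2→Q gives 3>2; P3→Y gives 7>1]
(A,R,Y): not NE [P1→D gives 8>4; P2→S gives 8>0]
(A,S,X): not NE [P1→D gives 6>0; P2→Q gives 3>1]
(A,S,Y): not NE [P3→X gives 6>4]
(B,P,X): not NE [P1→A gives 8>2; P2→R gives 8>0]
(B,P,Y): not NE [P1→D gives 9>5; P2→S gives 8>0; P3→X gives 6>2]
(B,Q,X): not NE [P3→Y gives 4>2]
(B,Q,Y): NE
(B,R,X): not NE [P1→C gives 6>3]
(B,R,Y): not NE [P1→D gives 8>7; P2→S gives 8>3; P3→X gives 8>0]
(B,S,X): not NE [P1→D gives 6>2; P2→R gives 8>0]
(B,S,Y): not NE [P1→D gives 9>1; P3→X gives 2>1]
(C,P,X): not NE [P1→A gives 8>7; P2→R gives 8>6; P3→Y gives 6>0]
(C,P,Y): not NE [P1→D gives 9>7]
(C,Q,X): not NE [P1→B gives 8>6; P2→R gives 8>4; P3→Y gives 7>4]
(C,Q,Y): not NE [P1→D gives 9>4; P2→P gives 8>5]
(C,R,X): not NE [P3→Y gives 7>5]
(C,R,Y): not NE [P2→P gives 8>6]
(C,S,X): not NE [P2→R gives 8>2]
(C,S,Y): not NE [P2→P gives 8>2; P3→X gives 9>7]
(D,P,X): not NE [P1→A gives 8>2; P2→Q gives 5>1; P3→Y gives 4>1]
(D,P,Y): not NE [P2→R gives 7>3]
(D,Q,X): not NE [P1→B gives 8>6]
(D,Q,Y): not NE [P3→X gives 7>6]
(D,R,X): not NE [P1→C gives 6>0; P2→Q gives 5>3]
(D,R,Y): not NE [P3→X gives 7>4]
(D,S,X): not NE [P2→Q gives 5>0]
(D,S,Y): not NE [P2→R gives 7>2; P3→X gives 4>1]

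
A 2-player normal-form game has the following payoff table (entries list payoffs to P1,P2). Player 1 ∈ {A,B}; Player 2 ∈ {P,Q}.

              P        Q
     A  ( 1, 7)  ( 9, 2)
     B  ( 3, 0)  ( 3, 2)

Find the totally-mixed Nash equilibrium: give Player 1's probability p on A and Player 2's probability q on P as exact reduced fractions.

p=2/7, q=3/4

P1 indiff ⇒ q·1+(1-q)·9 = q·3+(1-q)·3 ⇒ q(-2) = (1-q)(-6) ⇒ q = 3/4
P2 indiff ⇒ p·7+(1-p)·0 = p·2+(1-p)·2 ⇒ p(5) = (1-p)(2) ⇒ p = 2/7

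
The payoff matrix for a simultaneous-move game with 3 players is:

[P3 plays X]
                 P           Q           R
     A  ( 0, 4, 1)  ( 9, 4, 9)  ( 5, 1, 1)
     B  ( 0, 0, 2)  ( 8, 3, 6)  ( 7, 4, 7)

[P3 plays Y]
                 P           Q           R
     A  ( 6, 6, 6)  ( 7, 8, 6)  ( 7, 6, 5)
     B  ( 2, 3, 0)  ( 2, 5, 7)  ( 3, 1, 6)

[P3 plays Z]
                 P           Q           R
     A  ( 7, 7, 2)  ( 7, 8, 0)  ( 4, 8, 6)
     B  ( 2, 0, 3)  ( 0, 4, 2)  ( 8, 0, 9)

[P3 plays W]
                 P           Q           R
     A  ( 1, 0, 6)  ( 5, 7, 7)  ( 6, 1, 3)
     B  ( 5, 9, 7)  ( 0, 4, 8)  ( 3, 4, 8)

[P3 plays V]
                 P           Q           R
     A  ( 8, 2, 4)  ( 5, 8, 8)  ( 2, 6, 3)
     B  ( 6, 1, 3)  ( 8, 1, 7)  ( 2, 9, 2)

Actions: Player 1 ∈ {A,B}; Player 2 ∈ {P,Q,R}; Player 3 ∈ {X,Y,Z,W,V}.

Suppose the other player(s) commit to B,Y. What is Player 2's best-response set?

u_2(P vs B,Y) = 3
u_2(Q vs B,Y) = 5
u_2(R vs B,Y) = 1
max payoff 5 at {Q}

BR_2 = {Q}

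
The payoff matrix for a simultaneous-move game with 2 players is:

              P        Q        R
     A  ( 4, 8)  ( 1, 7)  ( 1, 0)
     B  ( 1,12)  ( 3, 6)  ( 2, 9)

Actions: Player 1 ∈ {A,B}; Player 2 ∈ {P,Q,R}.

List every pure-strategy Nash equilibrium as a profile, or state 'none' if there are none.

NE set: (A,P)

(A,P): NE
(A,Q): not NE [P1→B gives 3>1; P2→P gives 8>7]
(A,R): not NE [P1→B gives 2>1; P2→P gives 8>0]
(B,P): not NE [P1→A gives 4>1]
(B,Q): not NE [P2→P gives 12>6]
(B,R): not NE [P2→P gives 12>9]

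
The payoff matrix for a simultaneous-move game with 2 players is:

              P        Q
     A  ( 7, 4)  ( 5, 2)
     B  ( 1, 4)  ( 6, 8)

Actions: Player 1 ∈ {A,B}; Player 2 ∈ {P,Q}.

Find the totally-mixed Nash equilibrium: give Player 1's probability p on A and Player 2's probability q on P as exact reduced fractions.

(p,q) = (2/3, 1/7)

P1 indiff ⇒ q·7+(1-q)·5 = q·1+(1-q)·6 ⇒ q(6) = (1-q)(1) ⇒ q = 1/7
P2 indiff ⇒ p·4+(1-p)·4 = p·2+(1-p)·8 ⇒ p(2) = (1-p)(4) ⇒ p = 2/3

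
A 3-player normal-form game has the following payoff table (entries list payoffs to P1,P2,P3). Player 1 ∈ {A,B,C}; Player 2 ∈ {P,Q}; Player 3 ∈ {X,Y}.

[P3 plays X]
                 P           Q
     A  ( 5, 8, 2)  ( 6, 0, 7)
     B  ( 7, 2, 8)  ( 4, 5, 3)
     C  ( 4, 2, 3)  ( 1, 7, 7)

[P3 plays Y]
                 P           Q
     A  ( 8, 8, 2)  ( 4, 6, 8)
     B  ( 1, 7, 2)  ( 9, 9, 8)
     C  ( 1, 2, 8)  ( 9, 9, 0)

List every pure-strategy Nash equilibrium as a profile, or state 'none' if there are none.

Nash profiles: (A,P,Y), (B,Q,Y)

(A,P,X): not NE [P1→B gives 7>5]
(A,P,Y): NE
(A,Q,X): not NE [P2→P gives 8>0; P3→Y gives 8>7]
(A,Q,Y): not NE [P1→C gives 9>4; P2→P gives 8>6]
(B,P,X): not NE [P2→Q gives 5>2]
(B,P,Y): not NE [P1→A gives 8>1; P2→Q gives 9>7; P3→X gives 8>2]
(B,Q,X): not NE [P1→A gives 6>4; P3→Y gives 8>3]
(B,Q,Y): NE
(C,P,X): not NE [P1→B gives 7>4; P2→Q gives 7>2; P3→Y gives 8>3]
(C,P,Y): not NE [P1→A gives 8>1; P2→Q gives 9>2]
(C,Q,X): not NE [P1→A gives 6>1]
(C,Q,Y): not NE [P3→X gives 7>0]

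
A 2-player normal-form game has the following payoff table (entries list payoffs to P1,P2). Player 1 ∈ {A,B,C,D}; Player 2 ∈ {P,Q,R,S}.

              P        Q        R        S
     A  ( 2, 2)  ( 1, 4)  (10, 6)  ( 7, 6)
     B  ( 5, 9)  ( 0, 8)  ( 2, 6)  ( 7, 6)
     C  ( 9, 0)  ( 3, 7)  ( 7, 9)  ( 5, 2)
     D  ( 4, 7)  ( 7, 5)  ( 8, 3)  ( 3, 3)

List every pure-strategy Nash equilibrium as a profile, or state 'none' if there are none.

(A,P): not NE [P1→C gives 9>2; P2→S gives 6>2]
(A,Q): not NE [P1→D gives 7>1; P2→S gives 6>4]
(A,R): NE
(A,S): NE
(B,P): not NE [P1→C gives 9>5]
(B,Q): not NE [P1→D gives 7>0; P2→P gives 9>8]
(B,R): not NE [P1→A gives 10>2; P2→P gives 9>6]
(B,S): not NE [P2→P gives 9>6]
(C,P): not NE [P2→R gives 9>0]
(C,Q): not NE [P1→D gives 7>3; P2→R gives 9>7]
(C,R): not NE [P1→A gives 10>7]
(C,S): not NE [P1→B gives 7>5; P2→R gives 9>2]
(D,P): not NE [P1→C gives 9>4]
(D,Q): not NE [P2→P gives 7>5]
(D,R): not NE [P1→A gives 10>8; P2→P gives 7>3]
(D,S): not NE [P1→B gives 7>3; P2→P gives 7>3]

Nash profiles: (A,R), (A,S)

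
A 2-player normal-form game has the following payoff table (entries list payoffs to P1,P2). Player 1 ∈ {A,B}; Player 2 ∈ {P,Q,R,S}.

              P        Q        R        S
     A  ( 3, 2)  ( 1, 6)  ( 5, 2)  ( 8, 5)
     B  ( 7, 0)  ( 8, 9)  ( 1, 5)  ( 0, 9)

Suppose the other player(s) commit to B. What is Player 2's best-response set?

u_2(P vs B) = 0
u_2(Q vs B) = 9
u_2(R vs B) = 5
u_2(S vs B) = 9
max payoff 9 at {Q,S}

P2 best: {Q,S}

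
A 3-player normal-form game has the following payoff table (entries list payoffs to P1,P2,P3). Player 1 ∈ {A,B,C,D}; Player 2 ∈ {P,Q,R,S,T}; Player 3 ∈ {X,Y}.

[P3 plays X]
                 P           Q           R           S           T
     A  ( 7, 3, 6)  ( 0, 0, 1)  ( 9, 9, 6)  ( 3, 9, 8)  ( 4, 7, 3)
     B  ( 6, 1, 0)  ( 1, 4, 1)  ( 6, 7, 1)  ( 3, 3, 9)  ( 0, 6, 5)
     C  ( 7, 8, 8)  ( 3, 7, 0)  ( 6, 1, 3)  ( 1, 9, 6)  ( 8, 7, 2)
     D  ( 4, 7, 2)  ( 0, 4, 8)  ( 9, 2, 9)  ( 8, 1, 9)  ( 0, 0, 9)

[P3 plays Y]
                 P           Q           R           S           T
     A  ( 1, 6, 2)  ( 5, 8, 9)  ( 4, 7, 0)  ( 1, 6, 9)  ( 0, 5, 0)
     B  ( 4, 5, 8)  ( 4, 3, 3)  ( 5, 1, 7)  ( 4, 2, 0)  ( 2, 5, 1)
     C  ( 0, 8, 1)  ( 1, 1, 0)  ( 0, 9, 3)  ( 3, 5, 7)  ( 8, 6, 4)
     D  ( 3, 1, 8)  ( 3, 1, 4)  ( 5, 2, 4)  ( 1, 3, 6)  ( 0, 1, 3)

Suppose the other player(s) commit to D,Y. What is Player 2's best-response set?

P2 best: {S}

u_2(P vs D,Y) = 1
u_2(Q vs D,Y) = 1
u_2(R vs D,Y) = 2
u_2(S vs D,Y) = 3
u_2(T vs D,Y) = 1
max payoff 3 at {S}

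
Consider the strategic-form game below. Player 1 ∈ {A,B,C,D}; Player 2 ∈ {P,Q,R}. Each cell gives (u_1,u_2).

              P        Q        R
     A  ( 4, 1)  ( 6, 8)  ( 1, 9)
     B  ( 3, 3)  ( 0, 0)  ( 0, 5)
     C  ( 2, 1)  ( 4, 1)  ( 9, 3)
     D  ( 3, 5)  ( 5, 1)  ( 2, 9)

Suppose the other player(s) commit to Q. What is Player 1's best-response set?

u_1(A vs Q) = 6
u_1(B vs Q) = 0
u_1(C vs Q) = 4
u_1(D vs Q) = 5
max payoff 6 at {A}

BR_1 = {A}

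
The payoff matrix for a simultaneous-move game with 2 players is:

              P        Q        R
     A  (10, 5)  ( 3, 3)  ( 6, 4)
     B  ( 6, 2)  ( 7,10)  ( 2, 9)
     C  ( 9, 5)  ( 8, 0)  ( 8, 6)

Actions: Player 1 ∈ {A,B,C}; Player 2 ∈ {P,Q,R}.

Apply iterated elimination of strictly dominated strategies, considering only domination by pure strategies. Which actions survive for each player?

Remaining: P1:{A,C} P2:{P,R}

P1 drop B (C beats it: P:9>6 Q:8>7 R:8>2)
P2 drop Q (P beats it: A:5>3 C:5>0)
P1→{A,C} P2→{P,R}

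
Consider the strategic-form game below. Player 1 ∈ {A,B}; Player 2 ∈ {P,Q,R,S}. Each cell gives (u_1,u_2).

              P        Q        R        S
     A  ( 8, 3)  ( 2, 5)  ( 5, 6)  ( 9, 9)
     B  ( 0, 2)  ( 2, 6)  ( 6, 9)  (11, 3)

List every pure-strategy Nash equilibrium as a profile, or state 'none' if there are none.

(A,P): not NE [P2→S gives 9>3]
(A,Q): not NE [P2→S gives 9>5]
(A,R): not NE [P1→B gives 6>5; P2→S gives 9>6]
(A,S): not NE [P1→B gives 11>9]
(B,P): not NE [P1→A gives 8>0; P2→R gives 9>2]
(B,Q): not NE [P2→R gives 9>6]
(B,R): NE
(B,S): not NE [P2→R gives 9>3]

Nash profiles: (B,R)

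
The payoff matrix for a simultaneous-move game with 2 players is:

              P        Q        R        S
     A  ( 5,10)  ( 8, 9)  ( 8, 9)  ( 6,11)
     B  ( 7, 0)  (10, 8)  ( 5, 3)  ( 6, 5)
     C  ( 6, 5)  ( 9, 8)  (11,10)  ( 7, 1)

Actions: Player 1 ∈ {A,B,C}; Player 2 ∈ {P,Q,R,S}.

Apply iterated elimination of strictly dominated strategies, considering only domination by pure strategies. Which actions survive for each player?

Survivors P1:{B,C} P2:{Q,R}

P1 drop A (C beats it: P:6>5 Q:9>8 R:11>8 S:7>6)
P2 drop P (Q beats it: B:8>0 C:8>5)
P2 drop S (Q beats it: B:8>5 C:8>1)
P1→{B,C} P2→{Q,R}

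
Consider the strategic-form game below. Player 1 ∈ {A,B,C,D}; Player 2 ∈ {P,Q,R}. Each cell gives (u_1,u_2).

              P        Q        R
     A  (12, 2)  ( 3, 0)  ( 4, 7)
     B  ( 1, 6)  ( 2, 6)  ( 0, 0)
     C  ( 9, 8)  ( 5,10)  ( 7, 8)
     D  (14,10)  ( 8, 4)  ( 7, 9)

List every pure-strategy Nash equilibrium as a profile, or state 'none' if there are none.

(A,P): not NE [P1→D gives 14>12; P2→R gives 7>2]
(A,Q): not NE [P1→D gives 8>3; P2→R gives 7>0]
(A,R): not NE [P1→D gives 7>4]
(B,P): not NE [P1→D gives 14>1]
(B,Q): not NE [P1→D gives 8>2]
(B,R): not NE [P1→D gives 7>0; P2→Q gives 6>0]
(C,P): not NE [P1→D gives 14>9; P2→Q gives 10>8]
(C,Q): not NE [P1→D gives 8>5]
(C,R): not NE [P2→Q gives 10>8]
(D,P): NE
(D,Q): not NE [P2→P gives 10>4]
(D,R): not NE [P2→P gives 10>9]

Nash profiles: (D,P)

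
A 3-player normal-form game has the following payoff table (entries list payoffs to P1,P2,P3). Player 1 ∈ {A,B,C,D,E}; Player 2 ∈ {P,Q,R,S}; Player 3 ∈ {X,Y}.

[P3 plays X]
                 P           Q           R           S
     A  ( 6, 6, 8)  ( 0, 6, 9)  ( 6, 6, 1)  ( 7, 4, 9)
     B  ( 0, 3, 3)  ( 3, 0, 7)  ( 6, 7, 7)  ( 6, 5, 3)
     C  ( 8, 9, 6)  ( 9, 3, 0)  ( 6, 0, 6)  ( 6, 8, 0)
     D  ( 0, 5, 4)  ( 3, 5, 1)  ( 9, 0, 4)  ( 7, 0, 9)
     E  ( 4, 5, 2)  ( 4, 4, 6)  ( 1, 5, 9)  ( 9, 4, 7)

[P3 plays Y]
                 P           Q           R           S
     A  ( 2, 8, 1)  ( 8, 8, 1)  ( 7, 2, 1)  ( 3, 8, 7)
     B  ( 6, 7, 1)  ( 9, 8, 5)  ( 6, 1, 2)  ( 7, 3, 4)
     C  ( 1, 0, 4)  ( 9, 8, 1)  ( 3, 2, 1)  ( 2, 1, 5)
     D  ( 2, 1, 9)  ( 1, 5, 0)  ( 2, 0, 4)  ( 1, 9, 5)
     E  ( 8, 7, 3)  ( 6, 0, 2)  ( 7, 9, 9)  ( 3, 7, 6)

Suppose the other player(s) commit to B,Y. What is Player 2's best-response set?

u_2(P vs B,Y) = 7
u_2(Q vs B,Y) = 8
u_2(R vs B,Y) = 1
u_2(S vs B,Y) = 3
max payoff 8 at {Q}

P2 best: {Q}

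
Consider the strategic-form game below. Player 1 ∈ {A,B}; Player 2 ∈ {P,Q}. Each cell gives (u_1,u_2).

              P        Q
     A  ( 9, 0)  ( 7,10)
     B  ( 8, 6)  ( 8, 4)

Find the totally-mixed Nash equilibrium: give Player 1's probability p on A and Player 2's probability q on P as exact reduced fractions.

P1 mixes 1/6 on A; P2 mixes 1/2 on P

P1 indiff ⇒ q·9+(1-q)·7 = q·8+(1-q)·8 ⇒ q(1) = (1-q)(1) ⇒ q = 1/2
P2 indiff ⇒ p·0+(1-p)·6 = p·10+(1-p)·4 ⇒ p(-10) = (1-p)(-2) ⇒ p = 1/6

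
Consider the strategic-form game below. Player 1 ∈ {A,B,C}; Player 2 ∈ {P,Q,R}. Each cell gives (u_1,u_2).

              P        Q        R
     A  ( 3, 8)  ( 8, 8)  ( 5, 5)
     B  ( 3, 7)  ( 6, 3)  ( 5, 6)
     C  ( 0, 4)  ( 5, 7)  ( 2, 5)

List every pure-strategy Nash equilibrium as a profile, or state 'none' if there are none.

NE set: (A,P), (A,Q), (B,P)

(A,P): NE
(A,Q): NE
(A,R): not NE [P2→Q gives 8>5]
(B,P): NE
(B,Q): not NE [P1→A gives 8>6; P2→P gives 7>3]
(B,R): not NE [P2→P gives 7>6]
(C,P): not NE [P1→B gives 3>0; P2→Q gives 7>4]
(C,Q): not NE [P1→A gives 8>5]
(C,R): not NE [P1→B gives 5>2; P2→Q gives 7>5]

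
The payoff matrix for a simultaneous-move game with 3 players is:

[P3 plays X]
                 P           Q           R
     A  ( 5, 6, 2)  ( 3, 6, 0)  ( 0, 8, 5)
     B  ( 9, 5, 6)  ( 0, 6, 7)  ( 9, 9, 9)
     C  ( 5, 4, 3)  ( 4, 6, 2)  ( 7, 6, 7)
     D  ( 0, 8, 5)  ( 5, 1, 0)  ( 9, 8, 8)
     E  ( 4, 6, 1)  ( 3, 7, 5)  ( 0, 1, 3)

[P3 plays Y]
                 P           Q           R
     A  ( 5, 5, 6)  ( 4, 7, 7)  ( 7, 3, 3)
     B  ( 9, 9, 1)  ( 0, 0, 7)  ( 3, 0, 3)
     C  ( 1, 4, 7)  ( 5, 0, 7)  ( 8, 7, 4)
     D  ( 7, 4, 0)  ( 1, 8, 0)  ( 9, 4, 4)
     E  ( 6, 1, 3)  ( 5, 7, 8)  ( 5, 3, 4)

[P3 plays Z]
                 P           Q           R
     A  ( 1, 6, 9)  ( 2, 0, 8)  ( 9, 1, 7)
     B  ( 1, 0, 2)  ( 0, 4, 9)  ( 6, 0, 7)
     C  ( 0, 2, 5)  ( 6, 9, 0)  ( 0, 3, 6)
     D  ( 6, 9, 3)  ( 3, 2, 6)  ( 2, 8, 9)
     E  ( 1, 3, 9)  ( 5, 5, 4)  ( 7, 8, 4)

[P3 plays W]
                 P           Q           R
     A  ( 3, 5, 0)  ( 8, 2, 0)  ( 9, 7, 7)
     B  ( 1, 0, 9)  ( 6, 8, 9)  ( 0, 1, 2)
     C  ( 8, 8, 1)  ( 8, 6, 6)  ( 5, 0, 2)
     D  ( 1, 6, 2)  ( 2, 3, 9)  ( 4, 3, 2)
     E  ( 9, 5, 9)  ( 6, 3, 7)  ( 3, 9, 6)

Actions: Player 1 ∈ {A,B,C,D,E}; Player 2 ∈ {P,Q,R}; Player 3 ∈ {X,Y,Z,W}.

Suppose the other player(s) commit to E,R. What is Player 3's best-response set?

u_3(X vs E,R) = 3
u_3(Y vs E,R) = 4
u_3(Z vs E,R) = 4
u_3(W vs E,R) = 6
max payoff 6 at {W}

P3 best: {W}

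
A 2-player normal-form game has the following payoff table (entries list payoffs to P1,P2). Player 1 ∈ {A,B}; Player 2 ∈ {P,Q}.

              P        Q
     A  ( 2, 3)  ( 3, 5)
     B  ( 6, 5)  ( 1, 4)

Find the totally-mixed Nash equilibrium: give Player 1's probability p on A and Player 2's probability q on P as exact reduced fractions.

P1 indiff ⇒ q·2+(1-q)·3 = q·6+(1-q)·1 ⇒ q(-4) = (1-q)(-2) ⇒ q = 1/3
P2 indiff ⇒ p·3+(1-p)·5 = p·5+(1-p)·4 ⇒ p(-2) = (1-p)(-1) ⇒ p = 1/3

p=1/3, q=1/3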